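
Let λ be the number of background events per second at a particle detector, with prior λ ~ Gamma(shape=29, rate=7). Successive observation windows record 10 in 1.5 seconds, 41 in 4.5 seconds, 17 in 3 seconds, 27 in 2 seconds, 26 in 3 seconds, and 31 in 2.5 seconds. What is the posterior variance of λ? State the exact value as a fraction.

724/2209

Total count: 10 + 41 + 17 + 27 + 26 + 31 = 152.
Total exposure: 1.5 + 4.5 + 3 + 2 + 3 + 2.5 = 16.5 seconds.
By Gamma–Poisson conjugacy, the posterior is Gamma(α + Σx, β + Σt) = Gamma(29 + 152, 7 + 16.5) = Gamma(181, 47/2).
Posterior variance = α'/β'² = 181/(2209/4) = 724/2209.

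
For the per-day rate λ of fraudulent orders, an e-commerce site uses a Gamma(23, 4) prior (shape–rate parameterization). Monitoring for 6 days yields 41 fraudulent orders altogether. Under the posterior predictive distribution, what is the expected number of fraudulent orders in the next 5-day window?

32

Total count 41 over total exposure 6 days.
Gamma(α, β) with Poisson data over total exposure Σt gives posterior Gamma(α+Σx, β+Σt) = Gamma(64, 10).
Predictive mean over a 5-day window = T·E[λ|data] = 5·64/10 = 32.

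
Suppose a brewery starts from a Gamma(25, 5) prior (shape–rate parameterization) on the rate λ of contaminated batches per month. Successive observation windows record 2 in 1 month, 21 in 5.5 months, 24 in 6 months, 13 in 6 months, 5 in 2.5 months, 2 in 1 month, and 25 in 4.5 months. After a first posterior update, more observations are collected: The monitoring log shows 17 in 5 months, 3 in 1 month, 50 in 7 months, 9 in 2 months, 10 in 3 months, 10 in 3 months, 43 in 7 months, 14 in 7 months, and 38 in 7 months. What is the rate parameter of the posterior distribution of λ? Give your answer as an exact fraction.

Total count: 2 + 21 + 24 + 13 + 5 + 2 + 25 = 92.
Total exposure: 1 + 5.5 + 6 + 6 + 2.5 + 1 + 4.5 = 26.5 months.
After the first batch: Gamma(25 + 92, 5 + 26.5) = Gamma(117, 63/2).
Total count: 17 + 3 + 50 + 9 + 10 + 10 + 43 + 14 + 38 = 194.
Total exposure: 5 + 1 + 7 + 2 + 3 + 3 + 7 + 7 + 7 = 42 months.
After the second batch: Gamma(117 + 194, 63/2 + 42) = Gamma(311, 147/2).

147/2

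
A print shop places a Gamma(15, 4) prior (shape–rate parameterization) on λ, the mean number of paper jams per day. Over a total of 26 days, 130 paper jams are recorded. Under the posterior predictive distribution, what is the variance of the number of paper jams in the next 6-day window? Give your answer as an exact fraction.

Total count 130 over total exposure 26 days.
The Gamma prior is conjugate for the Poisson rate, so λ | data ~ Gamma(15+130, 4+26) = Gamma(145, 30).
The posterior predictive for a window of length T is Negative Binomial with variance T·α'·(β'+T)/β'² = 6·145·36/900 = 174/5.

174/5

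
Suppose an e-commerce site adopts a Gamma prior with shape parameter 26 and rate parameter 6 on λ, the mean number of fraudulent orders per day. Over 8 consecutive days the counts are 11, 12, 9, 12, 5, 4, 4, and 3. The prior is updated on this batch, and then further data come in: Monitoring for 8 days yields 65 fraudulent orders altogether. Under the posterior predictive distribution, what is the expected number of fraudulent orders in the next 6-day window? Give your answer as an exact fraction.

453/11

Total count: 11 + 12 + 9 + 12 + 5 + 4 + 4 + 3 = 60.
Total exposure: 8 days.
After the first batch: Gamma(26 + 60, 6 + 8) = Gamma(86, 14).
Total count 65 over total exposure 8 days.
After the second batch: Gamma(86 + 65, 14 + 8) = Gamma(151, 22).
Predictive mean over a 6-day window = T·E[λ|data] = 6·151/22 = 453/11.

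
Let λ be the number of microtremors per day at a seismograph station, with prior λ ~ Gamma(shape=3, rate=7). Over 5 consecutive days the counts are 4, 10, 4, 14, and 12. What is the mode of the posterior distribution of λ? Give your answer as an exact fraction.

Total count: 4 + 10 + 4 + 14 + 12 = 44.
Total exposure: 5 days.
The Gamma prior is conjugate for the Poisson rate, so λ | data ~ Gamma(3+44, 7+5) = Gamma(47, 12).
Posterior mode = (α'−1)/β' = 46/12 = 23/6.

23/6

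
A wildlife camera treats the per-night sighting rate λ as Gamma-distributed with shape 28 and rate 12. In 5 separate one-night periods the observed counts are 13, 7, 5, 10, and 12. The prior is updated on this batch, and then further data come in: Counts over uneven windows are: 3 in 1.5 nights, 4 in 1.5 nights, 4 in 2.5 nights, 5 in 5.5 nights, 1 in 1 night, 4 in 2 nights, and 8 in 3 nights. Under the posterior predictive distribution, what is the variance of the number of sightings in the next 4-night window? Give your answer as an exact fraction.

Total count: 13 + 7 + 5 + 10 + 12 = 47.
Total exposure: 5 nights.
After the first batch: Gamma(28 + 47, 12 + 5) = Gamma(75, 17).
Total count: 3 + 4 + 4 + 5 + 1 + 4 + 8 = 29.
Total exposure: 1.5 + 1.5 + 2.5 + 5.5 + 1 + 2 + 3 = 17 nights.
After the second batch: Gamma(75 + 29, 17 + 17) = Gamma(104, 34).
The posterior predictive for a window of length T is Negative Binomial with variance T·α'·(β'+T)/β'² = 4·104·38/1156 = 3952/289.

3952/289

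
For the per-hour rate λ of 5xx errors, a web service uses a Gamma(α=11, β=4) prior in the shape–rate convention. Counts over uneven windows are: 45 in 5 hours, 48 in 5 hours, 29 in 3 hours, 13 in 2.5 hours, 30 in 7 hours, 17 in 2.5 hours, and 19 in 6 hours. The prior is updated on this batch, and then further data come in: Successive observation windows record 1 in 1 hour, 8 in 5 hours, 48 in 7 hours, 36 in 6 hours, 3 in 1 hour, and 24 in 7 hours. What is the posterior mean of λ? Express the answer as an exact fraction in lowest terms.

166/31

Total count: 45 + 48 + 29 + 13 + 30 + 17 + 19 = 201.
Total exposure: 5 + 5 + 3 + 2.5 + 7 + 2.5 + 6 = 31 hours.
After the first batch: Gamma(11 + 201, 4 + 31) = Gamma(212, 35).
Total count: 1 + 8 + 48 + 36 + 3 + 24 = 120.
Total exposure: 1 + 5 + 7 + 6 + 1 + 7 = 27 hours.
After the second batch: Gamma(212 + 120, 35 + 27) = Gamma(332, 62).
Posterior mean = α'/β' = 332/62 = 166/31.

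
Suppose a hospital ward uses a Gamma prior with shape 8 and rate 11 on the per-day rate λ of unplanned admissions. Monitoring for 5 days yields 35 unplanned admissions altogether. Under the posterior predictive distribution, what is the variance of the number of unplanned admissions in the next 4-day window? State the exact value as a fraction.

215/16

Total count 35 over total exposure 5 days.
By Gamma–Poisson conjugacy, the posterior is Gamma(α + Σx, β + Σt) = Gamma(8 + 35, 11 + 5) = Gamma(43, 16).
The posterior predictive for a window of length T is Negative Binomial with variance T·α'·(β'+T)/β'² = 4·43·20/256 = 215/16.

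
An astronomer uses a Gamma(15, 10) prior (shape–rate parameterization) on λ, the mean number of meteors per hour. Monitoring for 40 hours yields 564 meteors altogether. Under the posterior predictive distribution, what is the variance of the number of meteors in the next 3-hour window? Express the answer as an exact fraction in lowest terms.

92061/2500

Total count 564 over total exposure 40 hours.
Posterior: α' = 15 + 564 = 579, β' = 10 + 40 = 50.
The posterior predictive for a window of length T is Negative Binomial with variance T·α'·(β'+T)/β'² = 3·579·53/2500 = 92061/2500.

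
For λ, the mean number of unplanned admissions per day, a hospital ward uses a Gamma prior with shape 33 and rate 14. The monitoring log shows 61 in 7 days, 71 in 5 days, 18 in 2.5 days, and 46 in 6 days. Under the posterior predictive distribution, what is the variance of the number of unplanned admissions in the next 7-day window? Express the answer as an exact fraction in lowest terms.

266098/4761

Total count: 61 + 71 + 18 + 46 = 196.
Total exposure: 7 + 5 + 2.5 + 6 = 20.5 days.
Posterior: α' = 33 + 196 = 229, β' = 14 + 20.5 = 69/2.
The posterior predictive for a window of length T is Negative Binomial with variance T·α'·(β'+T)/β'² = 7·229·(83/2)/(4761/4) = 266098/4761.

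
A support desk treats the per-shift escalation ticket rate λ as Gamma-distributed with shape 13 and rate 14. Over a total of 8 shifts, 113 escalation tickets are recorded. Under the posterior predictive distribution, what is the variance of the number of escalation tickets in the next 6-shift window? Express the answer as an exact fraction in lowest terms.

5292/121

Total count 113 over total exposure 8 shifts.
Posterior: α' = 13 + 113 = 126, β' = 14 + 8 = 22.
The posterior predictive for a window of length T is Negative Binomial with variance T·α'·(β'+T)/β'² = 6·126·28/484 = 5292/121.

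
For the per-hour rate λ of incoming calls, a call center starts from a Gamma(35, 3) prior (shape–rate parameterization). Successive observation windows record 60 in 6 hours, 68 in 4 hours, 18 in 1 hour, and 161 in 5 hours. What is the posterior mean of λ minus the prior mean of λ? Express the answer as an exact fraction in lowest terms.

Total count: 60 + 68 + 18 + 161 = 307.
Total exposure: 6 + 4 + 1 + 5 = 16 hours.
By Gamma–Poisson conjugacy, the posterior is Gamma(α + Σx, β + Σt) = Gamma(35 + 307, 3 + 16) = Gamma(342, 19).
Posterior mean = 342/19 = 18; prior mean = 35/3 = 35/3. Difference = 18 − 35/3 = 19/3.

19/3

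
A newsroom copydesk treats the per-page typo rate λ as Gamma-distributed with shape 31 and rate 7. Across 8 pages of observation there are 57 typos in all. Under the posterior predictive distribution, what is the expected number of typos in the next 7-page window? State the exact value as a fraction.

616/15

Total count 57 over total exposure 8 pages.
Gamma(α, β) with Poisson data over total exposure Σt gives posterior Gamma(α+Σx, β+Σt) = Gamma(88, 15).
Predictive mean over a 7-page window = T·E[λ|data] = 7·88/15 = 616/15.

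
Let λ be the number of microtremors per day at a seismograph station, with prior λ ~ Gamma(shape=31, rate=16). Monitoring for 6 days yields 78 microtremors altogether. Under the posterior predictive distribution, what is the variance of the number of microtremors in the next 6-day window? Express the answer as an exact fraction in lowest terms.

Total count 78 over total exposure 6 days.
Conjugate update: add total count to the shape and total exposure to the rate, giving Gamma(109, 22).
The posterior predictive for a window of length T is Negative Binomial with variance T·α'·(β'+T)/β'² = 6·109·28/484 = 4578/121.

4578/121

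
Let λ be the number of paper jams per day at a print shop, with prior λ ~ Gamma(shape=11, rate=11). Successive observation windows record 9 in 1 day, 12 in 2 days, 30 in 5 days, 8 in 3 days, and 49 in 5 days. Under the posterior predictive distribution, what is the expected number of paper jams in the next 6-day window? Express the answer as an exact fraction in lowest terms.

Total count: 9 + 12 + 30 + 8 + 49 = 108.
Total exposure: 1 + 2 + 5 + 3 + 5 = 16 days.
Conjugate update: add total count to the shape and total exposure to the rate, giving Gamma(119, 27).
Predictive mean over a 6-day window = T·E[λ|data] = 6·119/27 = 238/9.

238/9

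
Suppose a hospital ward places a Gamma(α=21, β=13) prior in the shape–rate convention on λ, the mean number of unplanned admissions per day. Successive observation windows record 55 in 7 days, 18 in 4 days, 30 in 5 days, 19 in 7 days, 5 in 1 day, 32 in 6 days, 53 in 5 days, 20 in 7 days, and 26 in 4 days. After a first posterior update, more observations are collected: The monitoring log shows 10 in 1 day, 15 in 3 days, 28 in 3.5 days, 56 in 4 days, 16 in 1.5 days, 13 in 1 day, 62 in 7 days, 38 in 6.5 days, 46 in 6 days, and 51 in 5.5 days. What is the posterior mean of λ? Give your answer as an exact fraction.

307/49

Total count: 55 + 18 + 30 + 19 + 5 + 32 + 53 + 20 + 26 = 258.
Total exposure: 7 + 4 + 5 + 7 + 1 + 6 + 5 + 7 + 4 = 46 days.
After the first batch: Gamma(21 + 258, 13 + 46) = Gamma(279, 59).
Total count: 10 + 15 + 28 + 56 + 16 + 13 + 62 + 38 + 46 + 51 = 335.
Total exposure: 1 + 3 + 3.5 + 4 + 1.5 + 1 + 7 + 6.5 + 6 + 5.5 = 39 days.
After the second batch: Gamma(279 + 335, 59 + 39) = Gamma(614, 98).
Posterior mean = α'/β' = 614/98 = 307/49.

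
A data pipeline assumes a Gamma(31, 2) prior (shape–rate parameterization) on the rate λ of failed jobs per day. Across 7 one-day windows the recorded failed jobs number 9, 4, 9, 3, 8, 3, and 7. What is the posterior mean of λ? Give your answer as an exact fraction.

74/9

Total count: 9 + 4 + 9 + 3 + 8 + 3 + 7 = 43.
Total exposure: 7 days.
Gamma(α, β) with Poisson data over total exposure Σt gives posterior Gamma(α+Σx, β+Σt) = Gamma(74, 9).
Posterior mean = α'/β' = 74/9.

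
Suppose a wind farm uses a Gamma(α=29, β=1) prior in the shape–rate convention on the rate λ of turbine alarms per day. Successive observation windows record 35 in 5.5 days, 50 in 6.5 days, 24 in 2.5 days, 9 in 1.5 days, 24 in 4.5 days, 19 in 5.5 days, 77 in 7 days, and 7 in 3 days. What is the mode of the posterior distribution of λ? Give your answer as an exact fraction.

273/37

Total count: 35 + 50 + 24 + 9 + 24 + 19 + 77 + 7 = 245.
Total exposure: 5.5 + 6.5 + 2.5 + 1.5 + 4.5 + 5.5 + 7 + 3 = 36 days.
The Gamma prior is conjugate for the Poisson rate, so λ | data ~ Gamma(29+245, 1+36) = Gamma(274, 37).
Posterior mode = (α'−1)/β' = 273/37.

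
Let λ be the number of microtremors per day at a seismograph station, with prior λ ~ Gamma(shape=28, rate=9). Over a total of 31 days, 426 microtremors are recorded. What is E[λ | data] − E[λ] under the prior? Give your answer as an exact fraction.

1483/180

Total count 426 over total exposure 31 days.
Gamma(α, β) with Poisson data over total exposure Σt gives posterior Gamma(α+Σx, β+Σt) = Gamma(454, 40).
Posterior mean = 454/40 = 227/20; prior mean = 28/9 = 28/9. Difference = 227/20 − 28/9 = 1483/180.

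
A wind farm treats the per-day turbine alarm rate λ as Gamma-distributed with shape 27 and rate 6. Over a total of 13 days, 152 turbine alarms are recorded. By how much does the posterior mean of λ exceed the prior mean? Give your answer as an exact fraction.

187/38

Total count 152 over total exposure 13 days.
Gamma(α, β) with Poisson data over total exposure Σt gives posterior Gamma(α+Σx, β+Σt) = Gamma(179, 19).
Posterior mean = 179/19 = 179/19; prior mean = 27/6 = 9/2. Difference = 179/19 − 9/2 = 187/38.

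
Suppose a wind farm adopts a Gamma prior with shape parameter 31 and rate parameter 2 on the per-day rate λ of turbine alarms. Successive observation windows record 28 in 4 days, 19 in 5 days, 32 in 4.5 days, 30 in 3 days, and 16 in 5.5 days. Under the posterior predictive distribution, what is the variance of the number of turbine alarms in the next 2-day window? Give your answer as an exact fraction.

169/12

Total count: 28 + 19 + 32 + 30 + 16 = 125.
Total exposure: 4 + 5 + 4.5 + 3 + 5.5 = 22 days.
The Gamma prior is conjugate for the Poisson rate, so λ | data ~ Gamma(31+125, 2+22) = Gamma(156, 24).
The posterior predictive for a window of length T is Negative Binomial with variance T·α'·(β'+T)/β'² = 2·156·26/576 = 169/12.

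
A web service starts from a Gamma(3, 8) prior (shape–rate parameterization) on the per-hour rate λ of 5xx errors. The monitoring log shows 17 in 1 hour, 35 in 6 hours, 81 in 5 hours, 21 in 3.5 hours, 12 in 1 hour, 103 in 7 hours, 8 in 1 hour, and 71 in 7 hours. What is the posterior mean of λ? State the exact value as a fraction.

Total count: 17 + 35 + 81 + 21 + 12 + 103 + 8 + 71 = 348.
Total exposure: 1 + 6 + 5 + 3.5 + 1 + 7 + 1 + 7 = 31.5 hours.
By Gamma–Poisson conjugacy, the posterior is Gamma(α + Σx, β + Σt) = Gamma(3 + 348, 8 + 31.5) = Gamma(351, 79/2).
Posterior mean = α'/β' = 351/(79/2) = 702/79.

702/79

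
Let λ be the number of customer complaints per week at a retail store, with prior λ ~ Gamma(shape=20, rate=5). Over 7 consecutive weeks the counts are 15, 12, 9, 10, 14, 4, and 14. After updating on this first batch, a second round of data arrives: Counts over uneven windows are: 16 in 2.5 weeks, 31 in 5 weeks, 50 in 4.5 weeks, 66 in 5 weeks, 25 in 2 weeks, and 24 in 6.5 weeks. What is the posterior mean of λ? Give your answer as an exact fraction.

124/15

Total count: 15 + 12 + 9 + 10 + 14 + 4 + 14 = 78.
Total exposure: 7 weeks.
After the first batch: Gamma(20 + 78, 5 + 7) = Gamma(98, 12).
Total count: 16 + 31 + 50 + 66 + 25 + 24 = 212.
Total exposure: 2.5 + 5 + 4.5 + 5 + 2 + 6.5 = 25.5 weeks.
After the second batch: Gamma(98 + 212, 12 + 25.5) = Gamma(310, 75/2).
Posterior mean = α'/β' = 310/(75/2) = 124/15.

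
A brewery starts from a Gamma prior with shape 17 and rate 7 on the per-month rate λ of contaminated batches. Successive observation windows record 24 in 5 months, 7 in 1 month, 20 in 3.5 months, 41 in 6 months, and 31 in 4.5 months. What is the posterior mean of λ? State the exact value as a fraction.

140/27

Total count: 24 + 7 + 20 + 41 + 31 = 123.
Total exposure: 5 + 1 + 3.5 + 6 + 4.5 = 20 months.
Gamma(α, β) with Poisson data over total exposure Σt gives posterior Gamma(α+Σx, β+Σt) = Gamma(140, 27).
Posterior mean = α'/β' = 140/27.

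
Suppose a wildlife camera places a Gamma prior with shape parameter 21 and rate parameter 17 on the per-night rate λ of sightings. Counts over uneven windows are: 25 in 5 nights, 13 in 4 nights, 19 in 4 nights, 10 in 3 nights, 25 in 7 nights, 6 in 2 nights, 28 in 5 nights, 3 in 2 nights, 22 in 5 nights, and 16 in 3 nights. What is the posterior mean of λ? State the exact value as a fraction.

188/57

Total count: 25 + 13 + 19 + 10 + 25 + 6 + 28 + 3 + 22 + 16 = 167.
Total exposure: 5 + 4 + 4 + 3 + 7 + 2 + 5 + 2 + 5 + 3 = 40 nights.
By Gamma–Poisson conjugacy, the posterior is Gamma(α + Σx, β + Σt) = Gamma(21 + 167, 17 + 40) = Gamma(188, 57).
Posterior mean = α'/β' = 188/57.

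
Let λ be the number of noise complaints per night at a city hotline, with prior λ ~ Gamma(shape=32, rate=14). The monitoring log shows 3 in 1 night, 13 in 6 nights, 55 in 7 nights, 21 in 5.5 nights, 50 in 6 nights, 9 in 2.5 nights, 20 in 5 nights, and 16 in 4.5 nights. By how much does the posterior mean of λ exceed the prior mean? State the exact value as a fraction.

Total count: 3 + 13 + 55 + 21 + 50 + 9 + 20 + 16 = 187.
Total exposure: 1 + 6 + 7 + 5.5 + 6 + 2.5 + 5 + 4.5 = 37.5 nights.
Posterior: α' = 32 + 187 = 219, β' = 14 + 37.5 = 103/2.
Posterior mean = 219/(103/2) = 438/103; prior mean = 32/14 = 16/7. Difference = 438/103 − 16/7 = 1418/721.

1418/721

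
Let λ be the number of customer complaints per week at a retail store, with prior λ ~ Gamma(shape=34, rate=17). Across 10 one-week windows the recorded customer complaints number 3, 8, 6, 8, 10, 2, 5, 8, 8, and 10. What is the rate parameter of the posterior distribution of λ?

Total count: 3 + 8 + 6 + 8 + 10 + 2 + 5 + 8 + 8 + 10 = 68.
Total exposure: 10 weeks.
By Gamma–Poisson conjugacy, the posterior is Gamma(α + Σx, β + Σt) = Gamma(34 + 68, 17 + 10) = Gamma(102, 27).

27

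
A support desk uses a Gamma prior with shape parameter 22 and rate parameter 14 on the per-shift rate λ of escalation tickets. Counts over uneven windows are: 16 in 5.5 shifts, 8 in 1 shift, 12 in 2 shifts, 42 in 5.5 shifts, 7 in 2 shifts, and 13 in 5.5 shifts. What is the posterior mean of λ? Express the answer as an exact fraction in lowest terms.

Total count: 16 + 8 + 12 + 42 + 7 + 13 = 98.
Total exposure: 5.5 + 1 + 2 + 5.5 + 2 + 5.5 = 21.5 shifts.
By Gamma–Poisson conjugacy, the posterior is Gamma(α + Σx, β + Σt) = Gamma(22 + 98, 14 + 21.5) = Gamma(120, 71/2).
Posterior mean = α'/β' = 120/(71/2) = 240/71.

240/71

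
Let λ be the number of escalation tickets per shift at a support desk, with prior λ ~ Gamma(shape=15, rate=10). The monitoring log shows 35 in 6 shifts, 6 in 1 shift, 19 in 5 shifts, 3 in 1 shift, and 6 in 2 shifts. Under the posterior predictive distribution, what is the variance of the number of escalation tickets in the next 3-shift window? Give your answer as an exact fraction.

Total count: 35 + 6 + 19 + 3 + 6 = 69.
Total exposure: 6 + 1 + 5 + 1 + 2 = 15 shifts.
By Gamma–Poisson conjugacy, the posterior is Gamma(α + Σx, β + Σt) = Gamma(15 + 69, 10 + 15) = Gamma(84, 25).
The posterior predictive for a window of length T is Negative Binomial with variance T·α'·(β'+T)/β'² = 3·84·28/625 = 7056/625.

7056/625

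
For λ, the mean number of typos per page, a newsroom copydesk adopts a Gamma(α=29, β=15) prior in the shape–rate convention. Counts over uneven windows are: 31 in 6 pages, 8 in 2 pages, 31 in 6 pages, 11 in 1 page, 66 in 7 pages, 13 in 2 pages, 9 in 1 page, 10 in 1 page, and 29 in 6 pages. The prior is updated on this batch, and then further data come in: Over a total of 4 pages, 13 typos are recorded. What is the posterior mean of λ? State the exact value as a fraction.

Total count: 31 + 8 + 31 + 11 + 66 + 13 + 9 + 10 + 29 = 208.
Total exposure: 6 + 2 + 6 + 1 + 7 + 2 + 1 + 1 + 6 = 32 pages.
After the first batch: Gamma(29 + 208, 15 + 32) = Gamma(237, 47).
Total count 13 over total exposure 4 pages.
After the second batch: Gamma(237 + 13, 47 + 4) = Gamma(250, 51).
Posterior mean = α'/β' = 250/51.

250/51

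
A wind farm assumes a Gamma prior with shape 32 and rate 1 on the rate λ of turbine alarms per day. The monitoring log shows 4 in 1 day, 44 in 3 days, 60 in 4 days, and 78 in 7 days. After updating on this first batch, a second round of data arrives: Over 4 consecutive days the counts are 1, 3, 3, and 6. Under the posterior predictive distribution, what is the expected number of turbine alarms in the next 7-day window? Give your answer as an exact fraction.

1617/20

Total count: 4 + 44 + 60 + 78 = 186.
Total exposure: 1 + 3 + 4 + 7 = 15 days.
After the first batch: Gamma(32 + 186, 1 + 15) = Gamma(218, 16).
Total count: 1 + 3 + 3 + 6 = 13.
Total exposure: 4 days.
After the second batch: Gamma(218 + 13, 16 + 4) = Gamma(231, 20).
Predictive mean over a 7-day window = T·E[λ|data] = 7·231/20 = 1617/20.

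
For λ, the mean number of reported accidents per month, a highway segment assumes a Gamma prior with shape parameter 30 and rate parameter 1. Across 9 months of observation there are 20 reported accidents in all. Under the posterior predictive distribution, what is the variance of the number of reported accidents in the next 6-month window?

Total count 20 over total exposure 9 months.
By Gamma–Poisson conjugacy, the posterior is Gamma(α + Σx, β + Σt) = Gamma(30 + 20, 1 + 9) = Gamma(50, 10).
The posterior predictive for a window of length T is Negative Binomial with variance T·α'·(β'+T)/β'² = 6·50·16/100 = 48.

48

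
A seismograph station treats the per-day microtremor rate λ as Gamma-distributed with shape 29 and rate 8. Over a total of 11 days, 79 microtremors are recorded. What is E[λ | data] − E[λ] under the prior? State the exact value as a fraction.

Total count 79 over total exposure 11 days.
By Gamma–Poisson conjugacy, the posterior is Gamma(α + Σx, β + Σt) = Gamma(29 + 79, 8 + 11) = Gamma(108, 19).
Posterior mean = 108/19 = 108/19; prior mean = 29/8 = 29/8. Difference = 108/19 − 29/8 = 313/152.

313/152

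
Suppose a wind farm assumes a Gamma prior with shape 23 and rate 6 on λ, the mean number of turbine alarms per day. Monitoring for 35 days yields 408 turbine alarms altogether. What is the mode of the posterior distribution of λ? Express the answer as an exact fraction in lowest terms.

430/41

Total count 408 over total exposure 35 days.
Conjugate update: add total count to the shape and total exposure to the rate, giving Gamma(431, 41).
Posterior mode = (α'−1)/β' = 430/41.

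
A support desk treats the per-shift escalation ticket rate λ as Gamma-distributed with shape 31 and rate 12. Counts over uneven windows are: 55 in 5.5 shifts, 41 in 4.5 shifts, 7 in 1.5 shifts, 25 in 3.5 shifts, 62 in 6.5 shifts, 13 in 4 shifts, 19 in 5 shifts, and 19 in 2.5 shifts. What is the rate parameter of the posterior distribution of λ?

45

Total count: 55 + 41 + 7 + 25 + 62 + 13 + 19 + 19 = 241.
Total exposure: 5.5 + 4.5 + 1.5 + 3.5 + 6.5 + 4 + 5 + 2.5 = 33 shifts.
The Gamma prior is conjugate for the Poisson rate, so λ | data ~ Gamma(31+241, 12+33) = Gamma(272, 45).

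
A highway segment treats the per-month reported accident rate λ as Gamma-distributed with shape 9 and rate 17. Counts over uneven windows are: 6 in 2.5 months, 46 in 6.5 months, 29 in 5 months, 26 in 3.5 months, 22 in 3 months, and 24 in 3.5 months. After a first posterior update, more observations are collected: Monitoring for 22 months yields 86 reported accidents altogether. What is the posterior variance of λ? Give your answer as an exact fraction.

Total count: 6 + 46 + 29 + 26 + 22 + 24 = 153.
Total exposure: 2.5 + 6.5 + 5 + 3.5 + 3 + 3.5 = 24 months.
After the first batch: Gamma(9 + 153, 17 + 24) = Gamma(162, 41).
Total count 86 over total exposure 22 months.
After the second batch: Gamma(162 + 86, 41 + 22) = Gamma(248, 63).
Posterior variance = α'/β'² = 248/3969.

248/3969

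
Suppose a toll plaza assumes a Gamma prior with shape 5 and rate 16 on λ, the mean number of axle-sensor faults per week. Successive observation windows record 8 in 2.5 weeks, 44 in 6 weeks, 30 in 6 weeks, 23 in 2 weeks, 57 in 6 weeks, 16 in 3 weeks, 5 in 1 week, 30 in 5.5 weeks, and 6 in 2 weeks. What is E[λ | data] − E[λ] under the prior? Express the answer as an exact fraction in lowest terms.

1667/400

Total count: 8 + 44 + 30 + 23 + 57 + 16 + 5 + 30 + 6 = 219.
Total exposure: 2.5 + 6 + 6 + 2 + 6 + 3 + 1 + 5.5 + 2 = 34 weeks.
By Gamma–Poisson conjugacy, the posterior is Gamma(α + Σx, β + Σt) = Gamma(5 + 219, 16 + 34) = Gamma(224, 50).
Posterior mean = 224/50 = 112/25; prior mean = 5/16 = 5/16. Difference = 112/25 − 5/16 = 1667/400.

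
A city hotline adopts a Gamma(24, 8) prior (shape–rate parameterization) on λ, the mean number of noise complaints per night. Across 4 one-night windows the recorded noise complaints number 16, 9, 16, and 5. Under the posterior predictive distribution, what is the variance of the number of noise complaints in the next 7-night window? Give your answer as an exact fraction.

4655/72

Total count: 16 + 9 + 16 + 5 = 46.
Total exposure: 4 nights.
Posterior: α' = 24 + 46 = 70, β' = 8 + 4 = 12.
The posterior predictive for a window of length T is Negative Binomial with variance T·α'·(β'+T)/β'² = 7·70·19/144 = 4655/72.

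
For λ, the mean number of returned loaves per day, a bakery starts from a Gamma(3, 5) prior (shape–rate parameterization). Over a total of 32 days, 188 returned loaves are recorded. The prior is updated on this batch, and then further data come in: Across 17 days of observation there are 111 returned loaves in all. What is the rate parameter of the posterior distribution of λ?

Total count 188 over total exposure 32 days.
After the first batch: Gamma(3 + 188, 5 + 32) = Gamma(191, 37).
Total count 111 over total exposure 17 days.
After the second batch: Gamma(191 + 111, 37 + 17) = Gamma(302, 54).

54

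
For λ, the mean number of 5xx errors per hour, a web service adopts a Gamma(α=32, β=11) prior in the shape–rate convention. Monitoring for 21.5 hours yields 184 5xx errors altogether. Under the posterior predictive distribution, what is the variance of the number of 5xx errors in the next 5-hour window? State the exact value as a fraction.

Total count 184 over total exposure 21.5 hours.
Conjugate update: add total count to the shape and total exposure to the rate, giving Gamma(216, 65/2).
The posterior predictive for a window of length T is Negative Binomial with variance T·α'·(β'+T)/β'² = 5·216·(75/2)/(4225/4) = 6480/169.

6480/169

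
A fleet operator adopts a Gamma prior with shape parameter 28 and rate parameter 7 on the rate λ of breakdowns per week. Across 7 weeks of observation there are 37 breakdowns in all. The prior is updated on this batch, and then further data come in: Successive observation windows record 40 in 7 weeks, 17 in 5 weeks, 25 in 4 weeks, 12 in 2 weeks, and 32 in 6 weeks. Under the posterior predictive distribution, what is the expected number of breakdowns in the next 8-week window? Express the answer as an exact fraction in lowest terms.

764/19

Total count 37 over total exposure 7 weeks.
After the first batch: Gamma(28 + 37, 7 + 7) = Gamma(65, 14).
Total count: 40 + 17 + 25 + 12 + 32 = 126.
Total exposure: 7 + 5 + 4 + 2 + 6 = 24 weeks.
After the second batch: Gamma(65 + 126, 14 + 24) = Gamma(191, 38).
Predictive mean over an 8-week window = T·E[λ|data] = 8·191/38 = 764/19.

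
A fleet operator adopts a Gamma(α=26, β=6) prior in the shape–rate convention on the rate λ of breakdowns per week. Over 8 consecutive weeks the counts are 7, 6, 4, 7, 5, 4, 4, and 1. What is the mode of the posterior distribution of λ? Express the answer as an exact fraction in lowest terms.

9/2

Total count: 7 + 6 + 4 + 7 + 5 + 4 + 4 + 1 = 38.
Total exposure: 8 weeks.
The Gamma prior is conjugate for the Poisson rate, so λ | data ~ Gamma(26+38, 6+8) = Gamma(64, 14).
Posterior mode = (α'−1)/β' = 63/14 = 9/2.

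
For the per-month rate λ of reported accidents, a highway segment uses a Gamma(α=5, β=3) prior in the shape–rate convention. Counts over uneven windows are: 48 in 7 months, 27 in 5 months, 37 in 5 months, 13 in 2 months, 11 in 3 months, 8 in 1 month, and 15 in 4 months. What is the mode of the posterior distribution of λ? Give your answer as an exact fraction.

163/30

Total count: 48 + 27 + 37 + 13 + 11 + 8 + 15 = 159.
Total exposure: 7 + 5 + 5 + 2 + 3 + 1 + 4 = 27 months.
Gamma(α, β) with Poisson data over total exposure Σt gives posterior Gamma(α+Σx, β+Σt) = Gamma(164, 30).
Posterior mode = (α'−1)/β' = 163/30.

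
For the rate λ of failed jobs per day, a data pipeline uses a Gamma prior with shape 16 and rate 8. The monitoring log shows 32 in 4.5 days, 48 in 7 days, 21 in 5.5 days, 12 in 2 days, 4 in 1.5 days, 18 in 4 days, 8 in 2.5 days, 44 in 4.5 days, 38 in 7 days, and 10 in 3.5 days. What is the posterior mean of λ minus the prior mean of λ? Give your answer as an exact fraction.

151/50

Total count: 32 + 48 + 21 + 12 + 4 + 18 + 8 + 44 + 38 + 10 = 235.
Total exposure: 4.5 + 7 + 5.5 + 2 + 1.5 + 4 + 2.5 + 4.5 + 7 + 3.5 = 42 days.
By Gamma–Poisson conjugacy, the posterior is Gamma(α + Σx, β + Σt) = Gamma(16 + 235, 8 + 42) = Gamma(251, 50).
Posterior mean = 251/50 = 251/50; prior mean = 16/8 = 2. Difference = 251/50 − 2 = 151/50.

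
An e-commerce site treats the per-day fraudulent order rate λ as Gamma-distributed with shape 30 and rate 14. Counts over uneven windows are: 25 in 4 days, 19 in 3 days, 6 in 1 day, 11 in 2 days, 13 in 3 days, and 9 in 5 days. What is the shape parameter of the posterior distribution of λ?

113

Total count: 25 + 19 + 6 + 11 + 13 + 9 = 83.
Total exposure: 4 + 3 + 1 + 2 + 3 + 5 = 18 days.
Posterior: α' = 30 + 83 = 113, β' = 14 + 18 = 32.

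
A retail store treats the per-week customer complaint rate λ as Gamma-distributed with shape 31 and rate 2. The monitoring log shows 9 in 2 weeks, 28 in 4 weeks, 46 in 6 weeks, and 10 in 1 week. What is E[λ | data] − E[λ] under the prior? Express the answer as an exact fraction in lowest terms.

-217/30

Total count: 9 + 28 + 46 + 10 = 93.
Total exposure: 2 + 4 + 6 + 1 = 13 weeks.
Posterior: α' = 31 + 93 = 124, β' = 2 + 13 = 15.
Posterior mean = 124/15 = 124/15; prior mean = 31/2 = 31/2. Difference = 124/15 − 31/2 = -217/30.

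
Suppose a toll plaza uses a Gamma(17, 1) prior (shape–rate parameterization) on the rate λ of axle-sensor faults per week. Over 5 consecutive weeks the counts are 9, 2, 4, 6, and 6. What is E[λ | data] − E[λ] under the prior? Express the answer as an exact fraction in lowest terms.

Total count: 9 + 2 + 4 + 6 + 6 = 27.
Total exposure: 5 weeks.
Conjugate update: add total count to the shape and total exposure to the rate, giving Gamma(44, 6).
Posterior mean = 44/6 = 22/3; prior mean = 17/1 = 17. Difference = 22/3 − 17 = -29/3.

-29/3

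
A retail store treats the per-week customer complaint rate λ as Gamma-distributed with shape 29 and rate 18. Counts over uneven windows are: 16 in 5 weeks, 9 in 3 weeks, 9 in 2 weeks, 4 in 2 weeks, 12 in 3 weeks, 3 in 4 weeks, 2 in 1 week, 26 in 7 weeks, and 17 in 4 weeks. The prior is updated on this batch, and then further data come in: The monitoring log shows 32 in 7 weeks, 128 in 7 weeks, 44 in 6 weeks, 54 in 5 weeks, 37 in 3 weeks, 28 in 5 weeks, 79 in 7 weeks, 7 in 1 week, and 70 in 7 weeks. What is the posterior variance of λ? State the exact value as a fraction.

Total count: 16 + 9 + 9 + 4 + 12 + 3 + 2 + 26 + 17 = 98.
Total exposure: 5 + 3 + 2 + 2 + 3 + 4 + 1 + 7 + 4 = 31 weeks.
After the first batch: Gamma(29 + 98, 18 + 31) = Gamma(127, 49).
Total count: 32 + 128 + 44 + 54 + 37 + 28 + 79 + 7 + 70 = 479.
Total exposure: 7 + 7 + 6 + 5 + 3 + 5 + 7 + 1 + 7 = 48 weeks.
After the second batch: Gamma(127 + 479, 49 + 48) = Gamma(606, 97).
Posterior variance = α'/β'² = 606/9409.

606/9409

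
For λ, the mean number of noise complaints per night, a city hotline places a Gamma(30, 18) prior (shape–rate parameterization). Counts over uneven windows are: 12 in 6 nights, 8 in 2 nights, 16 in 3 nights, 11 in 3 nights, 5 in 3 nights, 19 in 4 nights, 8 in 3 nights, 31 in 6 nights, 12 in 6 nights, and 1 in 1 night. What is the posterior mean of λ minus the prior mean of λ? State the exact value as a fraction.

Total count: 12 + 8 + 16 + 11 + 5 + 19 + 8 + 31 + 12 + 1 = 123.
Total exposure: 6 + 2 + 3 + 3 + 3 + 4 + 3 + 6 + 6 + 1 = 37 nights.
By Gamma–Poisson conjugacy, the posterior is Gamma(α + Σx, β + Σt) = Gamma(30 + 123, 18 + 37) = Gamma(153, 55).
Posterior mean = 153/55 = 153/55; prior mean = 30/18 = 5/3. Difference = 153/55 − 5/3 = 184/165.

184/165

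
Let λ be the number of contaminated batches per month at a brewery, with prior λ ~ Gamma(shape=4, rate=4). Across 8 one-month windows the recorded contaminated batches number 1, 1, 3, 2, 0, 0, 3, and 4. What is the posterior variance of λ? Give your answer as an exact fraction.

Total count: 1 + 1 + 3 + 2 + 0 + 0 + 3 + 4 = 14.
Total exposure: 8 months.
Posterior: α' = 4 + 14 = 18, β' = 4 + 8 = 12.
Posterior variance = α'/β'² = 18/144 = 1/8.

1/8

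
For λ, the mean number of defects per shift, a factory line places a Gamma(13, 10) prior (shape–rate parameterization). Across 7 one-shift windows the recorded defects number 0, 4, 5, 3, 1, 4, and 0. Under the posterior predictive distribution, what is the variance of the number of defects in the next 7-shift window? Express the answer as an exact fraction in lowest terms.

Total count: 0 + 4 + 5 + 3 + 1 + 4 + 0 = 17.
Total exposure: 7 shifts.
The Gamma prior is conjugate for the Poisson rate, so λ | data ~ Gamma(13+17, 10+7) = Gamma(30, 17).
The posterior predictive for a window of length T is Negative Binomial with variance T·α'·(β'+T)/β'² = 7·30·24/289 = 5040/289.

5040/289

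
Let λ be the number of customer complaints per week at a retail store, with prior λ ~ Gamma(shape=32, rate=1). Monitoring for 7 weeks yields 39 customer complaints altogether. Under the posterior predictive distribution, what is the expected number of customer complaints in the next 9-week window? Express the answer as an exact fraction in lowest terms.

639/8

Total count 39 over total exposure 7 weeks.
Conjugate update: add total count to the shape and total exposure to the rate, giving Gamma(71, 8).
Predictive mean over a 9-week window = T·E[λ|data] = 9·71/8 = 639/8.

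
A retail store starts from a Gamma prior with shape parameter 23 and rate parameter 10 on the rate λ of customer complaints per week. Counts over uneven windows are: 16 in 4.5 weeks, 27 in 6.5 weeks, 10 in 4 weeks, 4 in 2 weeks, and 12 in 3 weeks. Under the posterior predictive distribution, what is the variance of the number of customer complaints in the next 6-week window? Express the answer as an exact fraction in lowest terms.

Total count: 16 + 27 + 10 + 4 + 12 = 69.
Total exposure: 4.5 + 6.5 + 4 + 2 + 3 = 20 weeks.
Gamma(α, β) with Poisson data over total exposure Σt gives posterior Gamma(α+Σx, β+Σt) = Gamma(92, 30).
The posterior predictive for a window of length T is Negative Binomial with variance T·α'·(β'+T)/β'² = 6·92·36/900 = 552/25.

552/25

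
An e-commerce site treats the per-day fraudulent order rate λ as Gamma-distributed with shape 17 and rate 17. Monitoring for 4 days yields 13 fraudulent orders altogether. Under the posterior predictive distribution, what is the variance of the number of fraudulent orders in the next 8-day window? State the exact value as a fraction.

Total count 13 over total exposure 4 days.
By Gamma–Poisson conjugacy, the posterior is Gamma(α + Σx, β + Σt) = Gamma(17 + 13, 17 + 4) = Gamma(30, 21).
The posterior predictive for a window of length T is Negative Binomial with variance T·α'·(β'+T)/β'² = 8·30·29/441 = 2320/147.

2320/147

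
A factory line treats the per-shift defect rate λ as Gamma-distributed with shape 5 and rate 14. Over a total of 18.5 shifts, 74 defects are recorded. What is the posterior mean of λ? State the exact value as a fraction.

Total count 74 over total exposure 18.5 shifts.
Gamma(α, β) with Poisson data over total exposure Σt gives posterior Gamma(α+Σx, β+Σt) = Gamma(79, 65/2).
Posterior mean = α'/β' = 79/(65/2) = 158/65.

158/65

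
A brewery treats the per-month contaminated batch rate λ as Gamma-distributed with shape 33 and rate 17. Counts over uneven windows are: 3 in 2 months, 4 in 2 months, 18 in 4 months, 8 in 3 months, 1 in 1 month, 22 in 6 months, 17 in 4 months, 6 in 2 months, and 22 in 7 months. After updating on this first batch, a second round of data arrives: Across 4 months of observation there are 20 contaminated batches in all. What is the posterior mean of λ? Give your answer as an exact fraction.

Total count: 3 + 4 + 18 + 8 + 1 + 22 + 17 + 6 + 22 = 101.
Total exposure: 2 + 2 + 4 + 3 + 1 + 6 + 4 + 2 + 7 = 31 months.
After the first batch: Gamma(33 + 101, 17 + 31) = Gamma(134, 48).
Total count 20 over total exposure 4 months.
After the second batch: Gamma(134 + 20, 48 + 4) = Gamma(154, 52).
Posterior mean = α'/β' = 154/52 = 77/26.

77/26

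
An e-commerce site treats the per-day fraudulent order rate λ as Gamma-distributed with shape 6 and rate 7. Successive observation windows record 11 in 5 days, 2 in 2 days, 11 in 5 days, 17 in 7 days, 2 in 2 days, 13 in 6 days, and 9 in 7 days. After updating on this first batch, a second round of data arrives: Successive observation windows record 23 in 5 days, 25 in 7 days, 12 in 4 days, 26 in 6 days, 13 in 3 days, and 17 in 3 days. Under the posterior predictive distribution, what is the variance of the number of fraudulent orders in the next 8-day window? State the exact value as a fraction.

Total count: 11 + 2 + 11 + 17 + 2 + 13 + 9 = 65.
Total exposure: 5 + 2 + 5 + 7 + 2 + 6 + 7 = 34 days.
After the first batch: Gamma(6 + 65, 7 + 34) = Gamma(71, 41).
Total count: 23 + 25 + 12 + 26 + 13 + 17 = 116.
Total exposure: 5 + 7 + 4 + 6 + 3 + 3 = 28 days.
After the second batch: Gamma(71 + 116, 41 + 28) = Gamma(187, 69).
The posterior predictive for a window of length T is Negative Binomial with variance T·α'·(β'+T)/β'² = 8·187·77/4761 = 115192/4761.

115192/4761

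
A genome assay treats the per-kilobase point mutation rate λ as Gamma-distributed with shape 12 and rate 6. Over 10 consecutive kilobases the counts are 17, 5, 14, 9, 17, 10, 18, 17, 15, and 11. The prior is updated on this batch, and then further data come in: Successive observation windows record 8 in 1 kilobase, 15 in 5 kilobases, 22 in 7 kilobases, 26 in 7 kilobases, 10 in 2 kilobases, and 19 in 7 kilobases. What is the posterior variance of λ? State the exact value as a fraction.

Total count: 17 + 5 + 14 + 9 + 17 + 10 + 18 + 17 + 15 + 11 = 133.
Total exposure: 10 kilobases.
After the first batch: Gamma(12 + 133, 6 + 10) = Gamma(145, 16).
Total count: 8 + 15 + 22 + 26 + 10 + 19 = 100.
Total exposure: 1 + 5 + 7 + 7 + 2 + 7 = 29 kilobases.
After the second batch: Gamma(145 + 100, 16 + 29) = Gamma(245, 45).
Posterior variance = α'/β'² = 245/2025 = 49/405.

49/405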